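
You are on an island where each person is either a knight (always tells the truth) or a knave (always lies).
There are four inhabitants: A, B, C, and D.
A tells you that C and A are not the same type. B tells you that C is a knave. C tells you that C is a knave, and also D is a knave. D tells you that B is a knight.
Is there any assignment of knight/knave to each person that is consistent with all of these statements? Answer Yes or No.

Yes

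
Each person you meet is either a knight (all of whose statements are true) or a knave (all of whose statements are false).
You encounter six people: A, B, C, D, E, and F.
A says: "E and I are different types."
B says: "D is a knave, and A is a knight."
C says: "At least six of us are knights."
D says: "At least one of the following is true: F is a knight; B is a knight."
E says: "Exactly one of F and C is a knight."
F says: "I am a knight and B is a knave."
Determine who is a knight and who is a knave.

As a knave, A's statement "E and I are different types" should be False; it is.
As a knave, B's statement "D is a knave, and A is a knight" should be False; it is.
C is a knave; "at least six of us are knights" is False, as required.
D (knave): "at least one of the following is true: F is a knight; B is a knight" — False. ✓
E (knave): "exactly one of F and C is a knight" — False. ✓
Since F is a knave, "I am a knight and B is a knave" needs to be False, which holds.

A is a knave, B is a knave, C is a knave, D is a knave, E is a knave, and F is a knave.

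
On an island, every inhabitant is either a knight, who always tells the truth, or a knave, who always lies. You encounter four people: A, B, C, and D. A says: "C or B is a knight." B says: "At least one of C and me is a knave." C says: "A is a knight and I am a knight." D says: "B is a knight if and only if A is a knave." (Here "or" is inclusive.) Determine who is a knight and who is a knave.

A is a knight, B is a knight, C is a knave, and D is a knave.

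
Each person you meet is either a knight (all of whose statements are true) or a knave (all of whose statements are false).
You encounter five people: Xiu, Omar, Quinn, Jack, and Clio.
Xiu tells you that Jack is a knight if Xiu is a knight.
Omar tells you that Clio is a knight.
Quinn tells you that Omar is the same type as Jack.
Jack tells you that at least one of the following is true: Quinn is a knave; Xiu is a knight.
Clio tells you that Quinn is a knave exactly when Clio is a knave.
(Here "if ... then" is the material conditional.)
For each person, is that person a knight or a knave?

Xiu is a knight, Omar is a knight, Quinn is a knight, Jack is a knight, and Clio is a knight.

Xiu is a knight, so "Jack is a knight if Xiu is a knight" must be True — and it is.
Since Omar is a knight, "Clio is a knight" needs to be True, which holds.
Since Quinn is a knight, "Omar is the same type as Jack" needs to be True, which holds.
As a knight, Jack's statement "at least one of the following is true: Quinn is a knave; Xiu is a knight" should be True; it is.
Clio (knight): "Quinn is a knave exactly when Clio is a knave" — True. ✓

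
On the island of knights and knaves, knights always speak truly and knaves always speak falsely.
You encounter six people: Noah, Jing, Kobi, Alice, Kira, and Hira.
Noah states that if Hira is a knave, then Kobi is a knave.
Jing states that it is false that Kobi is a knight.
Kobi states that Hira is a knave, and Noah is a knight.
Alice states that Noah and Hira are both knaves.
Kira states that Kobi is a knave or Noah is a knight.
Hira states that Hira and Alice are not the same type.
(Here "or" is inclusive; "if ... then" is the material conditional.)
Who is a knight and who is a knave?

Knights: Noah, Jing, Kira, and Hira. Knaves: Kobi and Alice.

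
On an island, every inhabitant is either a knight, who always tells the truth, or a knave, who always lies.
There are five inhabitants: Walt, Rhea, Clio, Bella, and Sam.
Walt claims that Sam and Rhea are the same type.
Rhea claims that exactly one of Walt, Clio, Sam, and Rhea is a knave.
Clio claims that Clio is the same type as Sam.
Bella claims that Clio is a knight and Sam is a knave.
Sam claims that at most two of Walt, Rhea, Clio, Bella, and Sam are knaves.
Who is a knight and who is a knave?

Walt is a knight, Rhea is a knight, Clio is a knave, Bella is a knave, and Sam is a knight.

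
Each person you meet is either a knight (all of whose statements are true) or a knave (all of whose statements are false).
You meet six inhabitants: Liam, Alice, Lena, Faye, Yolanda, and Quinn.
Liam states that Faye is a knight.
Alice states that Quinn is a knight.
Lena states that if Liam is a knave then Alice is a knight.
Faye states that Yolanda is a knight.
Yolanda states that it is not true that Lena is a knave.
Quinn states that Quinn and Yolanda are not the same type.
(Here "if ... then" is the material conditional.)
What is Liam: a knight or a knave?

Consistent assignments: {Liam=knave, Alice=knave, Lena=knave, Faye=knave, Yolanda=knave, Quinn=knave}
In every consistent assignment, Liam is a knave.

Liam is a knave.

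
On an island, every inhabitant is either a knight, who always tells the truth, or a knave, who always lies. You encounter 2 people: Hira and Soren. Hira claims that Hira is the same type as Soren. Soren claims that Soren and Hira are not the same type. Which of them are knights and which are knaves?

Hira is a knave and Soren is a knight.

Hira is a knave, so "Hira is the same type as Soren" must be false — and it is.
Soren (knight): "Soren and Hira are not the same type" — True. ✓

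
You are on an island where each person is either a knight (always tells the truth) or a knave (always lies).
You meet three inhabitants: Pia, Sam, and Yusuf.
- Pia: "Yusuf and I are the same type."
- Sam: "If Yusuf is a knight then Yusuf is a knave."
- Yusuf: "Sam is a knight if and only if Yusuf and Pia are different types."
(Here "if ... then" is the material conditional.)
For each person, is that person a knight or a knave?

Knights: Pia and Yusuf. Knaves: Sam.

Pia is a knight; "Yusuf and I are the same type" is true, as required.
Sam is a knave; "if Yusuf is a knight then Yusuf is a knave" is false, as required.
As a knight, Yusuf's statement "Sam is a knight if and only if Yusuf and Pia are different types" should be true; it is.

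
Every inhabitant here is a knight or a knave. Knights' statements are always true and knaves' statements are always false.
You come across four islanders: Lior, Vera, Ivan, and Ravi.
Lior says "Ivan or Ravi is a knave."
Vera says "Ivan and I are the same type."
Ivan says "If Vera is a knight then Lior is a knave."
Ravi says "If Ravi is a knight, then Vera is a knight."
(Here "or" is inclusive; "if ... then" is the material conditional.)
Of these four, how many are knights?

The unique consistent assignment is Lior=knave, Vera=knight, Ivan=knight, Ravi=knight.
That has 3 knights.

3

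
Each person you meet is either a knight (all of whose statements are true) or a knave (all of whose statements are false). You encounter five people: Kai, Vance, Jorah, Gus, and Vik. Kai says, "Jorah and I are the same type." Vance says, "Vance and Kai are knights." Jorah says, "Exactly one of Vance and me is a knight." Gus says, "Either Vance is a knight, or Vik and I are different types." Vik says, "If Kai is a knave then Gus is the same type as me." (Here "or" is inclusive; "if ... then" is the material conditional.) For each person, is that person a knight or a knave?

Kai is a knave, Vance is a knave, Jorah is a knight, Gus is a knight, and Vik is a knave.

As a knave, Kai's statement "Jorah and I are the same type" should be false; it is.
Vance is a knave, so "Vance and Kai are knights" must be false — and it is.
Jorah is a knight; "exactly one of Vance and me is a knight" is true, as required.
Gus is a knight; "either Vance is a knight, or Vik and I are different types" is true, as required.
Vik is a knave; "if Kai is a knave then Gus is the same type as me" is false, as required.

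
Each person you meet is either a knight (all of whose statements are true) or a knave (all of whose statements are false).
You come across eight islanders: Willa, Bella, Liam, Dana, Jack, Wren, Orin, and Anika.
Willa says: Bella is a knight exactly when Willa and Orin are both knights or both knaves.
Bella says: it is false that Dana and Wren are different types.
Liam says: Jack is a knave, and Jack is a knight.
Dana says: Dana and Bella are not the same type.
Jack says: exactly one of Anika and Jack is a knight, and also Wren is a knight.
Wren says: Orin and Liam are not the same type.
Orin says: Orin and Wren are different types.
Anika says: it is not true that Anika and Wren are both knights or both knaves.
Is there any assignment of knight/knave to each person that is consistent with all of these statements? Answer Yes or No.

One consistent assignment: Willa=knight, Bella=knave, Liam=knave, Dana=knight, Jack=knave, Wren=knave, Orin=knave, Anika=knight.

Yes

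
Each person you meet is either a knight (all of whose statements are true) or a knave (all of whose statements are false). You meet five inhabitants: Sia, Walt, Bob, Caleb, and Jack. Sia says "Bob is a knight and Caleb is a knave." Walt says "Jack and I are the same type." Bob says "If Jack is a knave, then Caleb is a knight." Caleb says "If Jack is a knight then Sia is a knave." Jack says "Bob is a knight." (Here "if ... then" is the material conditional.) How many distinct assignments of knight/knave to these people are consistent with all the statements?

4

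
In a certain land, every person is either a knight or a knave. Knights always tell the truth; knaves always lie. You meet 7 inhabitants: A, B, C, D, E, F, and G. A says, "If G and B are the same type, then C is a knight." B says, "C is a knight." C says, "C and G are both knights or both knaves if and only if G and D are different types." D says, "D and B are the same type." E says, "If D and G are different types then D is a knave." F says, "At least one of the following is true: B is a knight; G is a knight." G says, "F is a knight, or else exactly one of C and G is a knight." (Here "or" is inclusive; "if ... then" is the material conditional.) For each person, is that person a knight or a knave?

A is a knight, so "if G and B are the same type, then C is a knight" must be true — and it is.
B is a knight, and the claim "C is a knight" is indeed true.
C is a knight, so "C and G are both knights or both knaves if and only if G and D are different types" must be true — and it is.
D is a knave, and the claim "D and B are the same type" is indeed False.
E is a knight, so "if D and G are different types then D is a knave" must be true — and it is.
As a knight, F's statement "at least one of the following is true: B is a knight; G is a knight" should be true; it is.
G is a knight, and the claim "F is a knight, or else exactly one of C and G is a knight" is indeed true.

Knights: A, B, C, E, F, and G. Knaves: D.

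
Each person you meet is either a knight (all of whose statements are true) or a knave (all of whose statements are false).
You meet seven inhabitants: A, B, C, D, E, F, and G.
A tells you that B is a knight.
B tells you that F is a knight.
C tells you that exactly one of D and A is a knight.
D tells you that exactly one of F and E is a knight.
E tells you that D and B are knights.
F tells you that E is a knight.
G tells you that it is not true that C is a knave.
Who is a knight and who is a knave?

A (knave): "B is a knight" — False. ✓
B (knave): "F is a knight" — False. ✓
C is a knave, so "exactly one of D and A is a knight" must be False — and it is.
D is a knave, so "exactly one of F and E is a knight" must be False — and it is.
E is a knave, and the claim "D and B are knights" is indeed False.
F (knave): "E is a knight" — False. ✓
Since G is a knave, "it is not true that C is a knave" needs to be False, which holds.

A is a knave, B is a knave, C is a knave, D is a knave, E is a knave, F is a knave, and G is a knave.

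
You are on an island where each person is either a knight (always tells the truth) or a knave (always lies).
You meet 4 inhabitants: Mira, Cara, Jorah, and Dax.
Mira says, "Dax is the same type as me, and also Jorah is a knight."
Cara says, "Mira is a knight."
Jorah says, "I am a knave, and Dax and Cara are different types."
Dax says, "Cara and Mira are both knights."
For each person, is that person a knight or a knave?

Suppose Mira is a knight. Then Mira's statement "Dax is the same type as me, and also Jorah is a knight" would have to be true. Checking the 8 ways to assign the others, none is consistent with every speaker.
(For instance, with Cara=knave, Jorah=knave, Dax=knave, Mira's claim "Dax is the same type as me, and also Jorah is a knight" comes out false where it would need to be true.)
So Mira must be a knave, making "Dax is the same type as me, and also Jorah is a knight" false. Taking Mira=knave, Cara=knave, Jorah=knave, Dax=knave, each remaining statement checks out:
  Cara (knave): "Mira is a knight" — false. ✓
  Jorah (knave): "I am a knave, and Dax and Cara are different types" — false. ✓
  Dax (knave): "Cara and Mira are both knights" — false. ✓
This is the unique consistent assignment.

Knights: none. Knaves: Mira, Cara, Jorah, and Dax.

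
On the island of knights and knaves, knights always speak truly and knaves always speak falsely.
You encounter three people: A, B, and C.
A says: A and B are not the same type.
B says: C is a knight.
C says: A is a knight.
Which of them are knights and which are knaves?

Suppose A is a knight. Then A's statement "A and B are not the same type" would have to be true. Checking the 4 ways to assign the others, none is consistent with every speaker.
(For instance, with B=knave, C=knave, C's claim "A is a knight" comes out true where it would need to be false.)
So A must be a knave, making "A and B are not the same type" false. Taking A=knave, B=knave, C=knave, each remaining statement checks out:
  B (knave): "C is a knight" — false. ✓
  C (knave): "A is a knight" — false. ✓
This is the unique consistent assignment.

A is a knave, B is a knave, and C is a knave.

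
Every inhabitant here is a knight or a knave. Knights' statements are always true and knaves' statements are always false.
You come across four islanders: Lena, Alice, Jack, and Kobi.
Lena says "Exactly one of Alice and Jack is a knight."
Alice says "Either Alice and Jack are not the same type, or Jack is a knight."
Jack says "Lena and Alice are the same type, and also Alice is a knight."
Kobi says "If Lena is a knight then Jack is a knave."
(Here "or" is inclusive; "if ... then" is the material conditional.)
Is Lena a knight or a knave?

Lena is a knave.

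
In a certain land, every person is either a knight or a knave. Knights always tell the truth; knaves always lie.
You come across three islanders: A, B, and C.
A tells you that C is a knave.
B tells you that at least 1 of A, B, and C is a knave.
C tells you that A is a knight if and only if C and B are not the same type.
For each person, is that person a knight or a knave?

Knights: B and C. Knaves: A.

Since A is a knave, "C is a knave" needs to be False, which holds.
As a knight, B's statement "at least 1 of A, B, and C is a knave" should be True; it is.
As a knight, C's statement "A is a knight if and only if C and B are not the same type" should be True; it is.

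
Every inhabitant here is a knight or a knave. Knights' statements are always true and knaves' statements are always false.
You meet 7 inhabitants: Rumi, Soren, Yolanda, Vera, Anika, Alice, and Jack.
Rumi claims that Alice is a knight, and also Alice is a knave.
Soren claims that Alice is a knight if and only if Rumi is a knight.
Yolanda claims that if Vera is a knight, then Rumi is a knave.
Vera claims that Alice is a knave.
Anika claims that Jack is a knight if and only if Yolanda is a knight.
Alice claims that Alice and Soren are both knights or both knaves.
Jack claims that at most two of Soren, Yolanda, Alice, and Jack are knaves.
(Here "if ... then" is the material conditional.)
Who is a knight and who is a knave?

Since Rumi is a knave, "Alice is a knight, and also Alice is a knave" needs to be False, which holds.
Soren is a knight; "Alice is a knight if and only if Rumi is a knight" is true, as required.
As a knight, Yolanda's statement "if Vera is a knight, then Rumi is a knave" should be true; it is.
As a knight, Vera's statement "Alice is a knave" should be true; it is.
Since Anika is a knight, "Jack is a knight if and only if Yolanda is a knight" needs to be true, which holds.
Alice is a knave; "Alice and Soren are both knights or both knaves" is False, as required.
As a knight, Jack's statement "at most two of Soren, Yolanda, Alice, and Jack are knaves" should be true; it is.

Rumi is a knave, Soren is a knight, Yolanda is a knight, Vera is a knight, Anika is a knight, Alice is a knave, and Jack is a knight.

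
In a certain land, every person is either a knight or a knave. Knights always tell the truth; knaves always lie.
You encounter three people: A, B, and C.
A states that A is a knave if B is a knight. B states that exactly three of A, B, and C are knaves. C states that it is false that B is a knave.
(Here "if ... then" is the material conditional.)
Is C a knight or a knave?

C is a knave.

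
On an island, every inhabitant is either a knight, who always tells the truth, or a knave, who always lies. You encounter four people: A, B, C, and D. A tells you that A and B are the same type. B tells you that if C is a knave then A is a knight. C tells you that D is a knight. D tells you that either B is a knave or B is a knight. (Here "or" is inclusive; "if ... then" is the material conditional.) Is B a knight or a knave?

B is a knight.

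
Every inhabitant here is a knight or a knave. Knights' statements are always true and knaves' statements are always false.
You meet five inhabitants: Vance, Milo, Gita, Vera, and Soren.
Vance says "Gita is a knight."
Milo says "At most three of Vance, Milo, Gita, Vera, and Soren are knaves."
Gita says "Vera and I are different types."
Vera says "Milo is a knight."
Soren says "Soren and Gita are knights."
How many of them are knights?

0

The unique consistent assignment is Vance=knave, Milo=knave, Gita=knave, Vera=knave, Soren=knave.
That has 0 knights.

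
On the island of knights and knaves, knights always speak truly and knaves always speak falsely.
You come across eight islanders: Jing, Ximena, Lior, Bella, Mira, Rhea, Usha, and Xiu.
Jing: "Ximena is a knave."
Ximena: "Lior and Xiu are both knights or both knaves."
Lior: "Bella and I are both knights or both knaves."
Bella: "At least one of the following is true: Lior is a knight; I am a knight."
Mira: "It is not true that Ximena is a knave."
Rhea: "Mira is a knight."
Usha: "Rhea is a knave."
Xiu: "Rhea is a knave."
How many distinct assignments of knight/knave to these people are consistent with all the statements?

2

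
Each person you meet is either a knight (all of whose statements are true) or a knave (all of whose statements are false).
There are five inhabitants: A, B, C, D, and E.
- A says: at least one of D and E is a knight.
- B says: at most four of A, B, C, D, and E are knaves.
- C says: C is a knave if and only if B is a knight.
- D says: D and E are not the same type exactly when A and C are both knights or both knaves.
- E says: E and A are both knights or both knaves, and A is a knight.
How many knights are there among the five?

The unique consistent assignment is A=knave, B=knave, C=knave, D=knave, E=knave.
That has 0 knights.

0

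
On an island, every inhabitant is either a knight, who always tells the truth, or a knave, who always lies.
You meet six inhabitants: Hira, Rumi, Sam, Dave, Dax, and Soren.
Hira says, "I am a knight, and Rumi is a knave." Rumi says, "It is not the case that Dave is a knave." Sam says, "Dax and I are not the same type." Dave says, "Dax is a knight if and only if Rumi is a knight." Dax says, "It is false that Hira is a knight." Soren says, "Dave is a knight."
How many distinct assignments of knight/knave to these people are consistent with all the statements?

0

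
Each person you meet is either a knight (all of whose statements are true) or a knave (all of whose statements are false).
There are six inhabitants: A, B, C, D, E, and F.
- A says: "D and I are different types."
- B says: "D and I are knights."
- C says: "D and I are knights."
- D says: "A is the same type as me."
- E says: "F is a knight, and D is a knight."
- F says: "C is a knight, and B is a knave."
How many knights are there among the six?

1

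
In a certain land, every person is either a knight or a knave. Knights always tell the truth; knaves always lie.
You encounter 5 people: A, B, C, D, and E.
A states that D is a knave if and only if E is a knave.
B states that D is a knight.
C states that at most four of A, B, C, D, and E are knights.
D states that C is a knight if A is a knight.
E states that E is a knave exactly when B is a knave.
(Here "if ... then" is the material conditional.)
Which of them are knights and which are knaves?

A is a knave, B is a knight, C is a knight, D is a knight, and E is a knave.

A is a knave, and the claim "D is a knave if and only if E is a knave" is indeed False.
B is a knight; "D is a knight" is true, as required.
C (knight): "at most four of A, B, C, D, and E are knights" — true. ✓
D is a knight, and the claim "C is a knight if A is a knight" is indeed true.
E is a knave, so "E is a knave exactly when B is a knave" must be False — and it is.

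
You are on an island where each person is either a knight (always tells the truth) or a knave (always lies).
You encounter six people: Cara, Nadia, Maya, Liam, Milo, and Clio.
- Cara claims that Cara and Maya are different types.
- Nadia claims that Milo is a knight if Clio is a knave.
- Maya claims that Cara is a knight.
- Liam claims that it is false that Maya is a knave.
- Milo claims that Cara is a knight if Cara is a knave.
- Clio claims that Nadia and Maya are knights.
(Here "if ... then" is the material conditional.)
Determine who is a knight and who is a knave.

Since Cara is a knave, "Cara and Maya are different types" needs to be False, which holds.
Nadia is a knave, and the claim "Milo is a knight if Clio is a knave" is indeed False.
Since Maya is a knave, "Cara is a knight" needs to be False, which holds.
Liam is a knave, so "it is false that Maya is a knave" must be False — and it is.
As a knave, Milo's statement "Cara is a knight if Cara is a knave" should be False; it is.
Clio is a knave, and the claim "Nadia and Maya are knights" is indeed False.

Cara is a knave, Nadia is a knave, Maya is a knave, Liam is a knave, Milo is a knave, and Clio is a knave.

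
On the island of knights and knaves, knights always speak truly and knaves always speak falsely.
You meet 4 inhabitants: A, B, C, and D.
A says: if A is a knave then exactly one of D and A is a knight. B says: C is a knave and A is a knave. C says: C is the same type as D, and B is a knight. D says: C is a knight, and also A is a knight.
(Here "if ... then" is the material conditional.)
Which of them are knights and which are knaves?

Suppose A is a knave. Then A's statement "if A is a knave then exactly one of D and A is a knight" would have to be false. Checking the 8 ways to assign the others, none is consistent with every speaker.
(For instance, with B=knave, C=knave, D=knave, B's claim "C is a knave and A is a knave" comes out true where it would need to be false.)
So A must be a knight, making "if A is a knave then exactly one of D and A is a knight" true. Taking A=knight, B=knave, C=knave, D=knave, each remaining statement checks out:
  B (knave): "C is a knave and A is a knave" — false. ✓
  C (knave): "C is the same type as D, and B is a knight" — false. ✓
  D (knave): "C is a knight, and also A is a knight" — false. ✓
This is the unique consistent assignment.

A is a knight, B is a knave, C is a knave, and D is a knave.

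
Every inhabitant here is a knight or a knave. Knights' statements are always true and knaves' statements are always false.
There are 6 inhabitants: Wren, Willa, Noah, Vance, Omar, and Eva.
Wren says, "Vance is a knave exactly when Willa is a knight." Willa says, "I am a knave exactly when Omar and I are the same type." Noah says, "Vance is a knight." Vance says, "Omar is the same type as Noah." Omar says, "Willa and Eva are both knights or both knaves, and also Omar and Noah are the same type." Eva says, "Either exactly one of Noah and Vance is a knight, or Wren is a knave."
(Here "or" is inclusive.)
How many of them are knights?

4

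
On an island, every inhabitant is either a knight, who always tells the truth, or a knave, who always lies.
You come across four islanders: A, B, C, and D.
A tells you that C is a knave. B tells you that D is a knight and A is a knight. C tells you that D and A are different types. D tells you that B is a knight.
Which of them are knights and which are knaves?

A is a knight, B is a knight, C is a knave, and D is a knight.

Suppose A is a knave. Then A's statement "C is a knave" would have to be false. Checking the 8 ways to assign the others, none is consistent with every speaker.
(For instance, with B=knight, C=knave, D=knight, A's claim "C is a knave" comes out true where it would need to be false.)
So A must be a knight, making "C is a knave" true. Taking A=knight, B=knight, C=knave, D=knight, each remaining statement checks out:
  B (knight): "D is a knight and A is a knight" — true. ✓
  C (knave): "D and A are different types" — false. ✓
  D (knight): "B is a knight" — true. ✓
This is the unique consistent assignment.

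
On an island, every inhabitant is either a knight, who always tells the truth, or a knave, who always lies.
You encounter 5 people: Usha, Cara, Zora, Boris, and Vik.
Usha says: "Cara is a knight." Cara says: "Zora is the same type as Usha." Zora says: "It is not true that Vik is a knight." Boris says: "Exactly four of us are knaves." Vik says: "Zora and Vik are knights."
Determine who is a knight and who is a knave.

Suppose Usha is a knave. Then Usha's statement "Cara is a knight" would have to be false. Checking the 16 ways to assign the others, none is consistent with every speaker.
(For instance, with Cara=knight, Zora=knight, Boris=knave, Vik=knave, Usha's claim "Cara is a knight" comes out true where it would need to be false.)
So Usha must be a knight, making "Cara is a knight" true. Taking Usha=knight, Cara=knight, Zora=knight, Boris=knave, Vik=knave, each remaining statement checks out:
  Cara (knight): "Zora is the same type as Usha" — true. ✓
  Zora (knight): "it is not true that Vik is a knight" — true. ✓
  Boris (knave): "exactly four of us are knaves" — false. ✓
  Vik (knave): "Zora and Vik are knights" — false. ✓
This is the unique consistent assignment.

Knights: Usha, Cara, and Zora. Knaves: Boris and Vik.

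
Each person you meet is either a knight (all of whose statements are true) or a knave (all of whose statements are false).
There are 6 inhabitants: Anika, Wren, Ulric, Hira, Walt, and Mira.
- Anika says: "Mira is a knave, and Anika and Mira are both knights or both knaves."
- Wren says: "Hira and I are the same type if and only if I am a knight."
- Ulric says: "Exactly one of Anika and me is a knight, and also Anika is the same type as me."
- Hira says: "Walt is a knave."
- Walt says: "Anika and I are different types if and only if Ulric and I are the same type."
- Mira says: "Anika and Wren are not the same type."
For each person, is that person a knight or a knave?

Knights: Wren, Hira, and Mira. Knaves: Anika, Ulric, and Walt.

Anika is a knave, so "Mira is a knave, and Anika and Mira are both knights or both knaves" must be false — and it is.
Wren (knight): "Hira and I are the same type if and only if I am a knight" — true. ✓
Ulric is a knave; "exactly one of Anika and me is a knight, and also Anika is the same type as me" is false, as required.
Hira is a knight; "Walt is a knave" is true, as required.
Walt is a knave, so "Anika and I are different types if and only if Ulric and I are the same type" must be false — and it is.
Mira is a knight; "Anika and Wren are not the same type" is true, as required.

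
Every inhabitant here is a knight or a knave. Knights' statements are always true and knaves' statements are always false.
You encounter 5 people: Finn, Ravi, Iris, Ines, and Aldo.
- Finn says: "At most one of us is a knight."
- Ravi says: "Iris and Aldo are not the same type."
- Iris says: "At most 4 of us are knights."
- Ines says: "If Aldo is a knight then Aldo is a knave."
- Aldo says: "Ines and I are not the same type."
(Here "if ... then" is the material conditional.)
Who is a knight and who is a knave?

Knights: Iris and Aldo. Knaves: Finn, Ravi, and Ines.

Suppose Finn is a knight. Then Finn's statement "at most one of us is a knight" would have to be true. Checking the 16 ways to assign the others, none is consistent with every speaker.
(For instance, with Ravi=knave, Iris=knight, Ines=knave, Aldo=knight, Finn's claim "at most one of us is a knight" comes out false where it would need to be true.)
So Finn must be a knave, making "at most one of us is a knight" false. Taking Finn=knave, Ravi=knave, Iris=knight, Ines=knave, Aldo=knight, each remaining statement checks out:
  Ravi (knave): "Iris and Aldo are not the same type" — false. ✓
  Iris (knight): "at most 4 of us are knights" — true. ✓
  Ines (knave): "if Aldo is a knight then Aldo is a knave" — false. ✓
  Aldo (knight): "Ines and I are not the same type" — true. ✓
This is the unique consistent assignment.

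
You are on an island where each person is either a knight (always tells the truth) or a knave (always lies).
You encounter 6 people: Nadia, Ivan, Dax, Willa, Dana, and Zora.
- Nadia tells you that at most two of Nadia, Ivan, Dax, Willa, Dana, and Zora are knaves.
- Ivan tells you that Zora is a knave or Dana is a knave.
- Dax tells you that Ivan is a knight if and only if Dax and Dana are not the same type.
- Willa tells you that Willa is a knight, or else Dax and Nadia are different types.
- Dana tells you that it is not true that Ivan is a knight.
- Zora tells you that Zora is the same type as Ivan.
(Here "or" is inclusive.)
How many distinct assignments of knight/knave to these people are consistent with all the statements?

9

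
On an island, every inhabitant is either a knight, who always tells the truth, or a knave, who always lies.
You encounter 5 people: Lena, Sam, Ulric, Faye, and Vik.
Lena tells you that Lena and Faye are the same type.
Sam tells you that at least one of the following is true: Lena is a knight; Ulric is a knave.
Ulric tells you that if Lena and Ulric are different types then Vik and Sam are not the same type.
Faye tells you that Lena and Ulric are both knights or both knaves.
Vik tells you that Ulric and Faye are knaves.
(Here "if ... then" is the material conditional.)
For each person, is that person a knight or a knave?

Lena is a knight, Sam is a knight, Ulric is a knight, Faye is a knight, and Vik is a knave.

Lena is a knight, and the claim "Lena and Faye are the same type" is indeed true.
Sam is a knight, so "at least one of the following is true: Lena is a knight; Ulric is a knave" must be true — and it is.
Ulric is a knight; "if Lena and Ulric are different types then Vik and Sam are not the same type" is true, as required.
As a knight, Faye's statement "Lena and Ulric are both knights or both knaves" should be true; it is.
As a knave, Vik's statement "Ulric and Faye are knaves" should be False; it is.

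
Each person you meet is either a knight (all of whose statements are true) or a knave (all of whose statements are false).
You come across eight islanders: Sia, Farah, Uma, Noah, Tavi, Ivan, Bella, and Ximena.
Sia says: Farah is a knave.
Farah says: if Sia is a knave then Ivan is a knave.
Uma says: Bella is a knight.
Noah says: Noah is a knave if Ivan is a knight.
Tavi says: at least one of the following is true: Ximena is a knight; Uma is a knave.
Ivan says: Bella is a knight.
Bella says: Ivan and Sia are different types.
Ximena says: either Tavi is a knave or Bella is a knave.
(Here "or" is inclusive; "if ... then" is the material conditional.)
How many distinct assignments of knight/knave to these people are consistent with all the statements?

1

Consistent assignments:
  Sia=knave, Farah=knight, Uma=knave, Noah=knight, Tavi=knight, Ivan=knave, Bella=knave, Ximena=knight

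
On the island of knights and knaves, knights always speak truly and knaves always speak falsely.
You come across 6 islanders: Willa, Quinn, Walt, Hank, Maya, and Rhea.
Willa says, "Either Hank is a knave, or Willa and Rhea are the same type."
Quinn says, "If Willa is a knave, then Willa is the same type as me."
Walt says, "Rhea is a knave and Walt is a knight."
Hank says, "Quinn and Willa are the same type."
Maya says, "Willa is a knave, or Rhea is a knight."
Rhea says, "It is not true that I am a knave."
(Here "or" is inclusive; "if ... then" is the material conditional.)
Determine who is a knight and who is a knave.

As a knight, Willa's statement "either Hank is a knave, or Willa and Rhea are the same type" should be true; it is.
As a knight, Quinn's statement "if Willa is a knave, then Willa is the same type as me" should be true; it is.
Walt is a knave, so "Rhea is a knave and Walt is a knight" must be False — and it is.
As a knight, Hank's statement "Quinn and Willa are the same type" should be true; it is.
Maya is a knight, so "Willa is a knave, or Rhea is a knight" must be true — and it is.
Since Rhea is a knight, "it is not true that I am a knave" needs to be true, which holds.

Willa is a knight, Quinn is a knight, Walt is a knave, Hank is a knight, Maya is a knight, and Rhea is a knight.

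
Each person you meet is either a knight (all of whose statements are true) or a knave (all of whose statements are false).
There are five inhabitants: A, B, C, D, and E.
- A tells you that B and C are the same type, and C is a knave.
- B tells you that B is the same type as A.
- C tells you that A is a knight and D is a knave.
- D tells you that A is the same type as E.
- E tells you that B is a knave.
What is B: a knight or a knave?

B is a knave.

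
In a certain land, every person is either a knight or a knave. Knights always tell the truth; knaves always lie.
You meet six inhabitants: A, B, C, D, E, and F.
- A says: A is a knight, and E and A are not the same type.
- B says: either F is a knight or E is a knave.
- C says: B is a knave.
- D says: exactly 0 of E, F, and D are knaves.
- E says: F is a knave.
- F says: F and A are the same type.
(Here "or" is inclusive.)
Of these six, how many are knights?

3

The unique consistent assignment is A=knight, B=knight, C=knave, D=knave, E=knave, F=knight.
That has 3 knights.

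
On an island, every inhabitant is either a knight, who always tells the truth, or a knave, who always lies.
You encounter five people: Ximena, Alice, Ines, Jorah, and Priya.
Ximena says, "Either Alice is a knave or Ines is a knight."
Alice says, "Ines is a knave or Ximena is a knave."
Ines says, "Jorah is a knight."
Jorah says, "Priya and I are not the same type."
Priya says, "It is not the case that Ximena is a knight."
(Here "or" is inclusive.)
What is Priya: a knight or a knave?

Priya is a knave.

Consistent assignments: {Ximena=knight, Alice=knave, Ines=knight, Jorah=knight, Priya=knave}
In every consistent assignment, Priya is a knave.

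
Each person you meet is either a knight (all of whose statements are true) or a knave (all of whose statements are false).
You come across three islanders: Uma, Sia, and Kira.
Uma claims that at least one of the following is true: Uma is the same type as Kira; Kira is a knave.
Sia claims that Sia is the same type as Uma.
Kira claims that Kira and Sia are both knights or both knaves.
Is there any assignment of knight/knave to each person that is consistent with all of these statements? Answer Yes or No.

Yes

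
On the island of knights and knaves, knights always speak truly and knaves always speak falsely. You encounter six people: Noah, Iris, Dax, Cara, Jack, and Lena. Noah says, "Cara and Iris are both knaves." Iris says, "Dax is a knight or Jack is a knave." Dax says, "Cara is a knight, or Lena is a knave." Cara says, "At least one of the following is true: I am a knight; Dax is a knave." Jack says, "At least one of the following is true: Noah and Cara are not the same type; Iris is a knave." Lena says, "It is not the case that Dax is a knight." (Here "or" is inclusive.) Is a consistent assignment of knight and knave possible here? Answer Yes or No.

Yes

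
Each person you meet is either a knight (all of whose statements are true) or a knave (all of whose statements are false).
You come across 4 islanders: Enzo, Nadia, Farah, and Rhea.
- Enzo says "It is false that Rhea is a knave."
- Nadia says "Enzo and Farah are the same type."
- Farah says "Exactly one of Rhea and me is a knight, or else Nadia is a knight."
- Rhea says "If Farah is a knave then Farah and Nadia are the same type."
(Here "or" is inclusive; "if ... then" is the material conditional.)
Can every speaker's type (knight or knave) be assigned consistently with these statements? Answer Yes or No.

One consistent assignment: Enzo=knight, Nadia=knight, Farah=knight, Rhea=knight.

Yes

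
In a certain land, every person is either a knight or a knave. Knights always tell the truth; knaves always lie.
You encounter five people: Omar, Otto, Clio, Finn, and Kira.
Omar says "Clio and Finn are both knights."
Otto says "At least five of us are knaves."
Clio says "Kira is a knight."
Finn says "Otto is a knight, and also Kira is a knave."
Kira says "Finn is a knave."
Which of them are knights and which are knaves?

Knights: Clio and Kira. Knaves: Omar, Otto, and Finn.

As a knave, Omar's statement "Clio and Finn are both knights" should be False; it is.
Otto (knave): "at least five of us are knaves" — False. ✓
Clio is a knight; "Kira is a knight" is True, as required.
Finn is a knave; "Otto is a knight, and also Kira is a knave" is False, as required.
Kira is a knight, and the claim "Finn is a knave" is indeed True.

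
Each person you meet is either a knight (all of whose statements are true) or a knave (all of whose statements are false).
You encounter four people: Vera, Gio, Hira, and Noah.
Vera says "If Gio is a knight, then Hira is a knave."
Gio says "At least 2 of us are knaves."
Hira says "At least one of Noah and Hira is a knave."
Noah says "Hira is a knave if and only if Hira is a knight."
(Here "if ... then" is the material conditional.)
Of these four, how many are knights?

The unique consistent assignment is Vera=knave, Gio=knight, Hira=knight, Noah=knave.
That has 2 knights.

2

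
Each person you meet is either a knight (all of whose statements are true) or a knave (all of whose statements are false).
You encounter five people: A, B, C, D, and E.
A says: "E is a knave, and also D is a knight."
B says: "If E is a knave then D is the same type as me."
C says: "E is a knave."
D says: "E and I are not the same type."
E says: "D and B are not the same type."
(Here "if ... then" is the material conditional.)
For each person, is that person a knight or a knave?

A is a knight, B is a knight, C is a knight, D is a knight, and E is a knave.

A is a knight, and the claim "E is a knave, and also D is a knight" is indeed True.
B (knight): "if E is a knave then D is the same type as me" — True. ✓
C is a knight, and the claim "E is a knave" is indeed True.
D (knight): "E and I are not the same type" — True. ✓
Since E is a knave, "D and B are not the same type" needs to be false, which holds.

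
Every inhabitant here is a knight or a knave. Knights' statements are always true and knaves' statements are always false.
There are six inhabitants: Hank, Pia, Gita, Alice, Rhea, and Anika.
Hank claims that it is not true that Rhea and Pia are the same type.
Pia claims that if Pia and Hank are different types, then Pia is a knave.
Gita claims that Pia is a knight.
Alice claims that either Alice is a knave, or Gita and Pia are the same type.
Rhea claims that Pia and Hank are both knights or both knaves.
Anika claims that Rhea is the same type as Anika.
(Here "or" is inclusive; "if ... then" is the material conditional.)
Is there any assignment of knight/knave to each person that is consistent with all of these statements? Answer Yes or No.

No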